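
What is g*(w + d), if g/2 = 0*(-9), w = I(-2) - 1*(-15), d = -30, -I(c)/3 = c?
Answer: 0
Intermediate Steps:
I(c) = -3*c
w = 21 (w = -3*(-2) - 1*(-15) = 6 + 15 = 21)
g = 0 (g = 2*(0*(-9)) = 2*0 = 0)
g*(w + d) = 0*(21 - 30) = 0*(-9) = 0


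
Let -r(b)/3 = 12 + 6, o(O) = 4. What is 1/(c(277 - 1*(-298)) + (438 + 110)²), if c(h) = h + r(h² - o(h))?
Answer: 1/300825 ≈ 3.3242e-6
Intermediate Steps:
r(b) = -54 (r(b) = -3*(12 + 6) = -3*18 = -54)
c(h) = -54 + h (c(h) = h - 54 = -54 + h)
1/(c(277 - 1*(-298)) + (438 + 110)²) = 1/((-54 + (277 - 1*(-298))) + (438 + 110)²) = 1/((-54 + (277 + 298)) + 548²) = 1/((-54 + 575) + 300304) = 1/(521 + 300304) = 1/300825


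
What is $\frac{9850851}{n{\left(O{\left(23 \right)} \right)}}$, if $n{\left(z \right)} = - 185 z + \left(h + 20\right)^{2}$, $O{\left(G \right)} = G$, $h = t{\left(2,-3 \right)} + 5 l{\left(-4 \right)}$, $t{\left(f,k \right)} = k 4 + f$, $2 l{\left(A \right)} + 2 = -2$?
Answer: $- \frac{9850851}{4255} \approx -2315.1$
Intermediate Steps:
$l{\left(A \right)} = -2$ ($l{\left(A \right)} = -1 + \frac{1}{2} \left(-2\right) = -1 - 1 = -2$)
$t{\left(f,k \right)} = f + 4 k$ ($t{\left(f,k \right)} = 4 k + f = f + 4 k$)
$h = -20$ ($h = \left(2 + 4 \left(-3\right)\right) + 5 \left(-2\right) = \left(2 - 12\right) - 10 = -10 - 10 = -20$)
$n{\left(z \right)} = - 185 z$ ($n{\left(z \right)} = - 185 z + \left(-20 + 20\right)^{2} = - 185 z + 0^{2} = - 185 z + 0 = - 185 z$)
$\frac{9850851}{n{\left(O{\left(23 \right)} \right)}} = \frac{9850851}{\left(-185\right) 23} = \frac{9850851}{-4255} = 9850851 \left(- \frac{1}{4255}\right) = - \frac{9850851}{4255}$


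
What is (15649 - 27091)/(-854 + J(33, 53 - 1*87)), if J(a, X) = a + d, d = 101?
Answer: 1907/120 ≈ 15.892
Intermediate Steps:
J(a, X) = 101 + a (J(a, X) = a + 101 = 101 + a)
(15649 - 27091)/(-854 + J(33, 53 - 1*87)) = (15649 - 27091)/(-854 + (101 + 33)) = -11442/(-854 + 134) = -11442/(-720) = -11442*(-1/720) = 1907/120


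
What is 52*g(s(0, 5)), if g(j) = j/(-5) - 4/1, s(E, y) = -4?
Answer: -832/5 ≈ -166.40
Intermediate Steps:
g(j) = -4 - j/5 (g(j) = j*(-1/5) - 4*1 = -j/5 - 4 = -4 - j/5)
52*g(s(0, 5)) = 52*(-4 - 1/5*(-4)) = 52*(-4 + 4/5) = 52*(-16/5) = -832/5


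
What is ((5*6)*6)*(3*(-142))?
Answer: -76680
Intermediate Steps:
((5*6)*6)*(3*(-142)) = (30*6)*(-426) = 180*(-426) = -76680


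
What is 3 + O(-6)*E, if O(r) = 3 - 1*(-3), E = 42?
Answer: 255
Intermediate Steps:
O(r) = 6 (O(r) = 3 + 3 = 6)
3 + O(-6)*E = 3 + 6*42 = 3 + 252 = 255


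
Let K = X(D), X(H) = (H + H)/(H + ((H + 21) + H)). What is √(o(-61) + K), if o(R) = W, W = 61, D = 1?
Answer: √2199/6 ≈ 7.8156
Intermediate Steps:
o(R) = 61
X(H) = 2*H/(21 + 3*H) (X(H) = (2*H)/(H + ((21 + H) + H)) = (2*H)/(H + (21 + 2*H)) = (2*H)/(21 + 3*H) = 2*H/(21 + 3*H))
K = 1/12 (K = (⅔)*1/(7 + 1) = (⅔)*1/8 = (⅔)*1*(⅛) = 1/12 ≈ 0.083333)
√(o(-61) + K) = √(61 + 1/12) = √(733/12) = √2199/6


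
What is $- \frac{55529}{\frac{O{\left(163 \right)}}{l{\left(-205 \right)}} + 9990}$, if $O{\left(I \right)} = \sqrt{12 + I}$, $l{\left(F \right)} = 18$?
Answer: $- \frac{35946809208}{6467046445} + \frac{999522 \sqrt{7}}{6467046445} \approx -5.5581$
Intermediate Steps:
$- \frac{55529}{\frac{O{\left(163 \right)}}{l{\left(-205 \right)}} + 9990} = - \frac{55529}{\frac{\sqrt{12 + 163}}{18} + 9990} = - \frac{55529}{\sqrt{175} \cdot \frac{1}{18} + 9990} = - \frac{55529}{5 \sqrt{7} \cdot \frac{1}{18} + 9990} = - \frac{55529}{\frac{5 \sqrt{7}}{18} + 9990} = - \frac{55529}{9990 + \frac{5 \sqrt{7}}{18}}$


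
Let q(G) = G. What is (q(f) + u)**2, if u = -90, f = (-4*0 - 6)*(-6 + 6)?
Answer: 8100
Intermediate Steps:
f = 0 (f = (0 - 6)*0 = -6*0 = 0)
(q(f) + u)**2 = (0 - 90)**2 = (-90)**2 = 8100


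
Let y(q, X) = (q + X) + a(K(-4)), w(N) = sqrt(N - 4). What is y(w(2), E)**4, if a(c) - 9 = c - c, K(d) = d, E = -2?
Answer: (7 + I*sqrt(2))**4 ≈ 1817.0 + 1861.1*I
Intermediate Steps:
w(N) = sqrt(-4 + N)
a(c) = 9 (a(c) = 9 + (c - c) = 9 + 0 = 9)
y(q, X) = 9 + X + q (y(q, X) = (q + X) + 9 = (X + q) + 9 = 9 + X + q)
y(w(2), E)**4 = (9 - 2 + sqrt(-4 + 2))**4 = (9 - 2 + sqrt(-2))**4 = (9 - 2 + I*sqrt(2))**4 = (7 + I*sqrt(2))**4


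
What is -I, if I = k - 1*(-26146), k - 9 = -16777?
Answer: -9378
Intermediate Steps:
k = -16768 (k = 9 - 16777 = -16768)
I = 9378 (I = -16768 - 1*(-26146) = -16768 + 26146 = 9378)
-I = -1*9378 = -9378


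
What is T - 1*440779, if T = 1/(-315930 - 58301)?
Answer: -164953165950/374231 ≈ -4.4078e+5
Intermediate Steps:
T = -1/374231 (T = 1/(-374231) = -1/374231 ≈ -2.6721e-6)
T - 1*440779 = -1/374231 - 1*440779 = -1/374231 - 440779 = -164953165950/374231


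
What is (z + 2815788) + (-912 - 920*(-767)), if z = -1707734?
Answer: 1812782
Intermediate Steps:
(z + 2815788) + (-912 - 920*(-767)) = (-1707734 + 2815788) + (-912 - 920*(-767)) = 1108054 + (-912 + 705640) = 1108054 + 704728 = 1812782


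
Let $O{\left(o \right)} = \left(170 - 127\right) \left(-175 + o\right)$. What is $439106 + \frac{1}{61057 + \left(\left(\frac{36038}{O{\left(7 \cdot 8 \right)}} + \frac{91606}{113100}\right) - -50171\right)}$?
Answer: $\frac{14132115843442057556}{32183836802851} \approx 4.3911 \cdot 10^{5}$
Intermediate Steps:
$O{\left(o \right)} = -7525 + 43 o$ ($O{\left(o \right)} = 43 \left(-175 + o\right) = -7525 + 43 o$)
$439106 + \frac{1}{61057 + \left(\left(\frac{36038}{O{\left(7 \cdot 8 \right)}} + \frac{91606}{113100}\right) - -50171\right)} = 439106 + \frac{1}{61057 + \left(\left(\frac{36038}{-7525 + 43 \cdot 7 \cdot 8} + \frac{91606}{113100}\right) - -50171\right)} = 439106 + \frac{1}{61057 + \left(\left(\frac{36038}{-7525 + 43 \cdot 56} + 91606 \cdot \frac{1}{113100}\right) + 50171\right)} = 439106 + \frac{1}{61057 + \left(\left(\frac{36038}{-7525 + 2408} + \frac{45803}{56550}\right) + 50171\right)} = 439106 + \frac{1}{61057 + \left(\left(\frac{36038}{-5117} + \frac{45803}{56550}\right) + 50171\right)} = 439106 + \frac{1}{61057 + \left(\left(36038 \left(- \frac{1}{5117}\right) + \frac{45803}{56550}\right) + 50171\right)} = 439106 + \frac{1}{61057 + \left(\left(- \frac{36038}{5117} + \frac{45803}{56550}\right) + 50171\right)} = 439106 + \frac{1}{61057 + \left(- \frac{1803574949}{289366350} + 50171\right)} = 439106 + \frac{1}{61057 + \frac{14515995570901}{289366350}} = 439106 + \frac{1}{\frac{32183836802851}{289366350}} = 439106 + \frac{289366350}{32183836802851} = \frac{14132115843442057556}{32183836802851}$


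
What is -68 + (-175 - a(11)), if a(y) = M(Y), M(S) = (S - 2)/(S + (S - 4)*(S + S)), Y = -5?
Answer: -20648/85 ≈ -242.92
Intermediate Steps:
M(S) = (-2 + S)/(S + 2*S*(-4 + S)) (M(S) = (-2 + S)/(S + (-4 + S)*(2*S)) = (-2 + S)/(S + 2*S*(-4 + S)))
a(y) = -7/85 (a(y) = (-2 - 5)/((-5)*(-7 + 2*(-5))) = -⅕*(-7)/(-7 - 10) = -⅕*(-7)/(-17) = -⅕*(-1/17)*(-7) = -7/85)
-68 + (-175 - a(11)) = -68 + (-175 - 1*(-7/85)) = -68 + (-175 + 7/85) = -68 - 14868/85 = -20648/85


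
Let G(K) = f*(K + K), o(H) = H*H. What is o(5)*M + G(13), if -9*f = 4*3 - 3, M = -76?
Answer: -1926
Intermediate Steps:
o(H) = H²
f = -1 (f = -(4*3 - 3)/9 = -(12 - 3)/9 = -⅑*9 = -1)
G(K) = -2*K (G(K) = -(K + K) = -2*K)
o(5)*M + G(13) = 5²*(-76) - 2*13 = 25*(-76) - 26 = -1900 - 26 = -1926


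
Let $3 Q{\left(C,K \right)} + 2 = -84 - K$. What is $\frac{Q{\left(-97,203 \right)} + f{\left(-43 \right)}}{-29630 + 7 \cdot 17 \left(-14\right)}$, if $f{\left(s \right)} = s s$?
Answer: $- \frac{2629}{46944} \approx -0.056003$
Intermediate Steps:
$f{\left(s \right)} = s^{2}$
$Q{\left(C,K \right)} = - \frac{86}{3} - \frac{K}{3}$ ($Q{\left(C,K \right)} = - \frac{2}{3} + \frac{-84 - K}{3} = - \frac{2}{3} - \left(28 + \frac{K}{3}\right) = - \frac{86}{3} - \frac{K}{3}$)
$\frac{Q{\left(-97,203 \right)} + f{\left(-43 \right)}}{-29630 + 7 \cdot 17 \left(-14\right)} = \frac{\left(- \frac{86}{3} - \frac{203}{3}\right) + \left(-43\right)^{2}}{-29630 + 7 \cdot 17 \left(-14\right)} = \frac{\left(- \frac{86}{3} - \frac{203}{3}\right) + 1849}{-29630 + 119 \left(-14\right)} = \frac{- \frac{289}{3} + 1849}{-29630 - 1666} = \frac{5258}{3 \left(-31296\right)} = \frac{5258}{3} \left(- \frac{1}{31296}\right) = - \frac{2629}{46944}$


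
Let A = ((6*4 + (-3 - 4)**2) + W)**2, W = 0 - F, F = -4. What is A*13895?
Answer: 82383455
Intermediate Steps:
W = 4 (W = 0 - 1*(-4) = 0 + 4 = 4)
A = 5929 (A = ((6*4 + (-3 - 4)**2) + 4)**2 = ((24 + (-7)**2) + 4)**2 = ((24 + 49) + 4)**2 = (73 + 4)**2 = 77**2 = 5929)
A*13895 = 5929*13895 = 82383455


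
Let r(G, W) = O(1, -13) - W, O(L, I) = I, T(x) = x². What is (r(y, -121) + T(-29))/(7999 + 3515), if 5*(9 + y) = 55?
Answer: 949/11514 ≈ 0.082421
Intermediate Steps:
y = 2 (y = -9 + (⅕)*55 = -9 + 11 = 2)
r(G, W) = -13 - W
(r(y, -121) + T(-29))/(7999 + 3515) = ((-13 - 1*(-121)) + (-29)²)/(7999 + 3515) = ((-13 + 121) + 841)/11514 = (108 + 841)*(1/11514) = 949*(1/11514) = 949/11514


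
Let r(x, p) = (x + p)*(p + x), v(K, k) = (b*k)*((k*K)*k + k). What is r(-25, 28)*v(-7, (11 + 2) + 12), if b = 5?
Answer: -4893750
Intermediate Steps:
v(K, k) = 5*k*(k + K*k²) (v(K, k) = (5*k)*((k*K)*k + k) = (5*k)*((K*k)*k + k) = (5*k)*(K*k² + k) = (5*k)*(k + K*k²) = 5*k*(k + K*k²))
r(x, p) = (p + x)² (r(x, p) = (p + x)*(p + x) = (p + x)²)
r(-25, 28)*v(-7, (11 + 2) + 12) = (28 - 25)²*(5*((11 + 2) + 12)²*(1 - 7*((11 + 2) + 12))) = 3²*(5*(13 + 12)²*(1 - 7*(13 + 12))) = 9*(5*25²*(1 - 7*25)) = 9*(5*625*(1 - 175)) = 9*(5*625*(-174)) = 9*(-543750) = -4893750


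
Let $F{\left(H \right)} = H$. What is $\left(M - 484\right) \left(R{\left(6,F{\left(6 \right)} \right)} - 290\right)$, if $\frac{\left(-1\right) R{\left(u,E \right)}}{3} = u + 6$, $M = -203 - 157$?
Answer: $275144$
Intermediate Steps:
$M = -360$ ($M = -203 - 157 = -360$)
$R{\left(u,E \right)} = -18 - 3 u$ ($R{\left(u,E \right)} = - 3 \left(u + 6\right) = - 3 \left(6 + u\right) = -18 - 3 u$)
$\left(M - 484\right) \left(R{\left(6,F{\left(6 \right)} \right)} - 290\right) = \left(-360 - 484\right) \left(\left(-18 - 18\right) - 290\right) = - 844 \left(\left(-18 - 18\right) - 290\right) = - 844 \left(-36 - 290\right) = \left(-844\right) \left(-326\right) = 275144$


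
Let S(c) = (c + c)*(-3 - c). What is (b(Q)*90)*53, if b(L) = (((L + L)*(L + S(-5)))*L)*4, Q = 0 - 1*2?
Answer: -3358080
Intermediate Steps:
Q = -2 (Q = 0 - 2 = -2)
S(c) = 2*c*(-3 - c) (S(c) = (2*c)*(-3 - c) = 2*c*(-3 - c))
b(L) = 8*L²*(-20 + L) (b(L) = (((L + L)*(L - 2*(-5)*(3 - 5)))*L)*4 = (((2*L)*(L - 2*(-5)*(-2)))*L)*4 = (((2*L)*(L - 20))*L)*4 = (((2*L)*(-20 + L))*L)*4 = ((2*L*(-20 + L))*L)*4 = (2*L²*(-20 + L))*4 = 8*L²*(-20 + L))
(b(Q)*90)*53 = ((8*(-2)²*(-20 - 2))*90)*53 = ((8*4*(-22))*90)*53 = -704*90*53 = -63360*53 = -3358080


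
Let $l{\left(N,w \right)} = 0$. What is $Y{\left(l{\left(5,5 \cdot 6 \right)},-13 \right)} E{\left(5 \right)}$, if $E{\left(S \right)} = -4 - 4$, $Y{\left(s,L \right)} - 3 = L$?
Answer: $80$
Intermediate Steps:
$Y{\left(s,L \right)} = 3 + L$
$E{\left(S \right)} = -8$ ($E{\left(S \right)} = -4 - 4 = -8$)
$Y{\left(l{\left(5,5 \cdot 6 \right)},-13 \right)} E{\left(5 \right)} = \left(3 - 13\right) \left(-8\right) = \left(-10\right) \left(-8\right) = 80$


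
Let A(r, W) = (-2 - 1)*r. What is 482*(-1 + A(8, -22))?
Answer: -12050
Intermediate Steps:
A(r, W) = -3*r
482*(-1 + A(8, -22)) = 482*(-1 - 3*8) = 482*(-1 - 24) = 482*(-25) = -12050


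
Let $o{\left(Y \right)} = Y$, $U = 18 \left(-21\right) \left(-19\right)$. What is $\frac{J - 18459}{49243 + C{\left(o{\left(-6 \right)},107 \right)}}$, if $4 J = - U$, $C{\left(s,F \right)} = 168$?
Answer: $- \frac{40509}{98822} \approx -0.40992$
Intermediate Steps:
$U = 7182$ ($U = \left(-378\right) \left(-19\right) = 7182$)
$J = - \frac{3591}{2}$ ($J = \frac{\left(-1\right) 7182}{4} = \frac{1}{4} \left(-7182\right) = - \frac{3591}{2} \approx -1795.5$)
$\frac{J - 18459}{49243 + C{\left(o{\left(-6 \right)},107 \right)}} = \frac{- \frac{3591}{2} - 18459}{49243 + 168} = - \frac{40509}{2 \cdot 49411} = \left(- \frac{40509}{2}\right) \frac{1}{49411} = - \frac{40509}{98822}$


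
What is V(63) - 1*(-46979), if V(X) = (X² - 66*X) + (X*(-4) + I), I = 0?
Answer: 46538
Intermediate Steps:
V(X) = X² - 70*X (V(X) = (X² - 66*X) + (X*(-4) + 0) = (X² - 66*X) + (-4*X + 0) = (X² - 66*X) - 4*X = X² - 70*X)
V(63) - 1*(-46979) = 63*(-70 + 63) - 1*(-46979) = 63*(-7) + 46979 = -441 + 46979 = 46538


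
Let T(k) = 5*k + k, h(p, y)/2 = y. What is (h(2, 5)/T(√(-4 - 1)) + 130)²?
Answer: (390 - I*√5)²/9 ≈ 16899.0 - 193.79*I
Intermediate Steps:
h(p, y) = 2*y
T(k) = 6*k
(h(2, 5)/T(√(-4 - 1)) + 130)² = ((2*5)/((6*√(-4 - 1))) + 130)² = (10/((6*√(-5))) + 130)² = (10/((6*(I*√5))) + 130)² = (10/((6*I*√5)) + 130)² = (10*(-I*√5/30) + 130)² = (-I*√5/3 + 130)² = (130 - I*√5/3)²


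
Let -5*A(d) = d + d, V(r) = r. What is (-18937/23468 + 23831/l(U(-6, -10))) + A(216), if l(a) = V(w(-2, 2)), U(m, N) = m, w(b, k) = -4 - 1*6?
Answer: -57973163/23468 ≈ -2470.3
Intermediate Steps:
w(b, k) = -10 (w(b, k) = -4 - 6 = -10)
l(a) = -10
A(d) = -2*d/5 (A(d) = -(d + d)/5 = -2*d/5)
(-18937/23468 + 23831/l(U(-6, -10))) + A(216) = (-18937/23468 + 23831/(-10)) - ⅖*216 = (-18937*1/23468 + 23831*(-⅒)) - 432/5 = (-18937/23468 - 23831/10) - 432/5 = -279727639/117340 - 432/5 = -57973163/23468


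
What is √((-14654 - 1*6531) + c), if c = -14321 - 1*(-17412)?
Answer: I*√18094 ≈ 134.51*I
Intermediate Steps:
c = 3091 (c = -14321 + 17412 = 3091)
√((-14654 - 1*6531) + c) = √((-14654 - 1*6531) + 3091) = √((-14654 - 6531) + 3091) = √(-21185 + 3091) = √(-18094) = I*√18094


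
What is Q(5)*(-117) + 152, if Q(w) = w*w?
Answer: -2773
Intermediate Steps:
Q(w) = w²
Q(5)*(-117) + 152 = 5²*(-117) + 152 = 25*(-117) + 152 = -2925 + 152 = -2773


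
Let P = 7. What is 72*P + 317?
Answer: 821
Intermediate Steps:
72*P + 317 = 72*7 + 317 = 504 + 317 = 821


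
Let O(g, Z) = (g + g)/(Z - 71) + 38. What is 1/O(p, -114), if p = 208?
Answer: 185/6614 ≈ 0.027971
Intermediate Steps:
O(g, Z) = 38 + 2*g/(-71 + Z) (O(g, Z) = (2*g)/(-71 + Z) + 38 = 2*g/(-71 + Z) + 38 = 38 + 2*g/(-71 + Z))
1/O(p, -114) = 1/(2*(-1349 + 208 + 19*(-114))/(-71 - 114)) = 1/(2*(-1349 + 208 - 2166)/(-185)) = 1/(2*(-1/185)*(-3307)) = 1/(6614/185) = 185/6614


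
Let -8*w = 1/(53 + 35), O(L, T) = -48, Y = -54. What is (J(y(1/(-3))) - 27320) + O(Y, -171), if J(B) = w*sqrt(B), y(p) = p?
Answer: -27368 - I*sqrt(3)/2112 ≈ -27368.0 - 0.0008201*I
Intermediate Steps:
w = -1/704 (w = -1/(8*(53 + 35)) = -1/8/88 = -1/8*1/88 = -1/704 ≈ -0.0014205)
J(B) = -sqrt(B)/704
(J(y(1/(-3))) - 27320) + O(Y, -171) = (-I*sqrt(3)/3/704 - 27320) - 48 = (-I*sqrt(3)/2112 - 27320) - 48 = (-27320 - I*sqrt(3)/2112) - 48 = -27368 - I*sqrt(3)/2112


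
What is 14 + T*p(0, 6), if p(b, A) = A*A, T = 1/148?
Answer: 527/37 ≈ 14.243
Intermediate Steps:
T = 1/148 ≈ 0.0067568
p(b, A) = A²
14 + T*p(0, 6) = 14 + (1/148)*6² = 14 + (1/148)*36 = 14 + 9/37 = 527/37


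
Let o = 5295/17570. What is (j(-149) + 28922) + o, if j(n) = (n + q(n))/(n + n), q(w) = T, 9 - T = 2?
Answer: 15143561577/523586 ≈ 28923.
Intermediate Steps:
T = 7 (T = 9 - 1*2 = 9 - 2 = 7)
q(w) = 7
j(n) = (7 + n)/(2*n) (j(n) = (n + 7)/(n + n) = (7 + n)/((2*n)) = (7 + n)*(1/(2*n)) = (7 + n)/(2*n))
o = 1059/3514 (o = 5295*(1/17570) = 1059/3514 ≈ 0.30137)
(j(-149) + 28922) + o = ((½)*(7 - 149)/(-149) + 28922) + 1059/3514 = ((½)*(-1/149)*(-142) + 28922) + 1059/3514 = (71/149 + 28922) + 1059/3514 = 4309449/149 + 1059/3514 = 15143561577/523586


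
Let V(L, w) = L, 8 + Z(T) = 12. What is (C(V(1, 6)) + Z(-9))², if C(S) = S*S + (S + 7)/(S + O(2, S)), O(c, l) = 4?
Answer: 1089/25 ≈ 43.560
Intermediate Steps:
Z(T) = 4 (Z(T) = -8 + 12 = 4)
C(S) = S² + (7 + S)/(4 + S) (C(S) = S*S + (S + 7)/(S + 4) = S² + (7 + S)/(4 + S))
(C(V(1, 6)) + Z(-9))² = ((7 + 1 + 1³ + 4*1²)/(4 + 1) + 4)² = ((7 + 1 + 1 + 4*1)/5 + 4)² = ((7 + 1 + 1 + 4)/5 + 4)² = ((⅕)*13 + 4)² = (13/5 + 4)² = (33/5)² = 1089/25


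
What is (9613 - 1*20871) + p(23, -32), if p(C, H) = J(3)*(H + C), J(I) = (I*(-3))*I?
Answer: -11015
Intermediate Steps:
J(I) = -3*I² (J(I) = (-3*I)*I = -3*I²)
p(C, H) = -27*C - 27*H (p(C, H) = (-3*3²)*(H + C) = (-3*9)*(C + H) = -27*(C + H) = -27*C - 27*H)
(9613 - 1*20871) + p(23, -32) = (9613 - 1*20871) + (-27*23 - 27*(-32)) = (9613 - 20871) + (-621 + 864) = -11258 + 243 = -11015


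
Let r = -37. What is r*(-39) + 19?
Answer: 1462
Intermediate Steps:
r*(-39) + 19 = -37*(-39) + 19 = 1443 + 19 = 1462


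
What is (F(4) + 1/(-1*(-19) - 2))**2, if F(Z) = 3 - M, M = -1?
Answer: 4761/289 ≈ 16.474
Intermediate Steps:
F(Z) = 4 (F(Z) = 3 - 1*(-1) = 3 + 1 = 4)
(F(4) + 1/(-1*(-19) - 2))**2 = (4 + 1/(-1*(-19) - 2))**2 = (4 + 1/(19 - 2))**2 = (4 + 1/17)**2 = (69/17)**2 = 4761/289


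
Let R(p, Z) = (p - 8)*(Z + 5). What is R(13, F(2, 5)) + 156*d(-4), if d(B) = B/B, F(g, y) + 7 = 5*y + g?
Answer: 281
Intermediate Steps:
F(g, y) = -7 + g + 5*y (F(g, y) = -7 + (5*y + g) = -7 + (g + 5*y) = -7 + g + 5*y)
d(B) = 1
R(p, Z) = (-8 + p)*(5 + Z)
R(13, F(2, 5)) + 156*d(-4) = (-40 - 8*(-7 + 2 + 5*5) + 5*13 + (-7 + 2 + 5*5)*13) + 156*1 = (-40 - 8*(-7 + 2 + 25) + 65 + (-7 + 2 + 25)*13) + 156 = (-40 - 8*20 + 65 + 20*13) + 156 = (-40 - 160 + 65 + 260) + 156 = 125 + 156 = 281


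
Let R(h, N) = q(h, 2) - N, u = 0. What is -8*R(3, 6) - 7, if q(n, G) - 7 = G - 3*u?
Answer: -31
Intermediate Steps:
q(n, G) = 7 + G (q(n, G) = 7 + (G - 3*0) = 7 + (G + 0) = 7 + G)
R(h, N) = 9 - N (R(h, N) = (7 + 2) - N = 9 - N)
-8*R(3, 6) - 7 = -8*(9 - 1*6) - 7 = -8*(9 - 6) - 7 = -8*3 - 7 = -24 - 7 = -31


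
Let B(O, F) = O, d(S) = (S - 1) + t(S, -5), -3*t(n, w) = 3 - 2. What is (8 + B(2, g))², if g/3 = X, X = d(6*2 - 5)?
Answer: 100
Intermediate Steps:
t(n, w) = -⅓ (t(n, w) = -(3 - 2)/3 = -⅓*1 = -⅓)
d(S) = -4/3 + S (d(S) = (S - 1) - ⅓ = (-1 + S) - ⅓ = -4/3 + S)
X = 17/3 (X = -4/3 + (6*2 - 5) = -4/3 + (12 - 5) = -4/3 + 7 = 17/3 ≈ 5.6667)
g = 17 (g = 3*(17/3) = 17)
(8 + B(2, g))² = (8 + 2)² = 10² = 100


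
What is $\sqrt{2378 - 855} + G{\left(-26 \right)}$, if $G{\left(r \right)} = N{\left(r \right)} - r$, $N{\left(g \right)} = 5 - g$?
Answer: $57 + \sqrt{1523} \approx 96.026$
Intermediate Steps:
$G{\left(r \right)} = 5 - 2 r$ ($G{\left(r \right)} = \left(5 - r\right) - r = 5 - 2 r$)
$\sqrt{2378 - 855} + G{\left(-26 \right)} = \sqrt{2378 - 855} + \left(5 - -52\right) = \sqrt{1523} + \left(5 + 52\right) = \sqrt{1523} + 57 = 57 + \sqrt{1523}$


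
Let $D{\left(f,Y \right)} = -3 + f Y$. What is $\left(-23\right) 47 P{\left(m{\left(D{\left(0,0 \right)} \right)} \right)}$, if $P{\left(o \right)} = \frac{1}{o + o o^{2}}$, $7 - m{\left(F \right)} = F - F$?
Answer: $- \frac{1081}{350} \approx -3.0886$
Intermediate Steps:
$D{\left(f,Y \right)} = -3 + Y f$
$m{\left(F \right)} = 7$ ($m{\left(F \right)} = 7 - \left(F - F\right) = 7 - 0 = 7 + 0 = 7$)
$P{\left(o \right)} = \frac{1}{o + o^{3}}$
$\left(-23\right) 47 P{\left(m{\left(D{\left(0,0 \right)} \right)} \right)} = \frac{\left(-23\right) 47}{7 + 7^{3}} = - \frac{1081}{7 + 343} = - \frac{1081}{350}$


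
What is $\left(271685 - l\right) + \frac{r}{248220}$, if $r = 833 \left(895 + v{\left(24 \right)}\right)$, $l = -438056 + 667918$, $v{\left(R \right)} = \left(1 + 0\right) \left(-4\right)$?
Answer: $\frac{164794401}{3940} \approx 41826.0$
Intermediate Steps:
$v{\left(R \right)} = -4$ ($v{\left(R \right)} = 1 \left(-4\right) = -4$)
$l = 229862$
$r = 742203$ ($r = 833 \left(895 - 4\right) = 833 \cdot 891 = 742203$)
$\left(271685 - l\right) + \frac{r}{248220} = \left(271685 - 229862\right) + \frac{742203}{248220} = \left(271685 - 229862\right) + 742203 \cdot \frac{1}{248220} = 41823 + \frac{11781}{3940} = \frac{164794401}{3940}$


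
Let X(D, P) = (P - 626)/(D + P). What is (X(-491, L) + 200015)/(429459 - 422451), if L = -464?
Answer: 12734361/446176 ≈ 28.541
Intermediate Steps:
X(D, P) = (-626 + P)/(D + P)
(X(-491, L) + 200015)/(429459 - 422451) = ((-626 - 464)/(-491 - 464) + 200015)/(429459 - 422451) = (-1090/(-955) + 200015)/7008 = (-1/955*(-1090) + 200015)*(1/7008) = (218/191 + 200015)*(1/7008) = (38203083/191)*(1/7008) = 12734361/446176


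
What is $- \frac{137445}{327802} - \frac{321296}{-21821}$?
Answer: $\frac{102322284047}{7152967442} \approx 14.305$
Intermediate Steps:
$- \frac{137445}{327802} - \frac{321296}{-21821} = \left(-137445\right) \frac{1}{327802} - - \frac{321296}{21821} = - \frac{137445}{327802} + \frac{321296}{21821} = \frac{102322284047}{7152967442}$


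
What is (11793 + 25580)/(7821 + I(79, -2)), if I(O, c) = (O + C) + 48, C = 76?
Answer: 37373/8024 ≈ 4.6577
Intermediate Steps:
I(O, c) = 124 + O (I(O, c) = (O + 76) + 48 = (76 + O) + 48 = 124 + O)
(11793 + 25580)/(7821 + I(79, -2)) = (11793 + 25580)/(7821 + (124 + 79)) = 37373/(7821 + 203) = 37373/8024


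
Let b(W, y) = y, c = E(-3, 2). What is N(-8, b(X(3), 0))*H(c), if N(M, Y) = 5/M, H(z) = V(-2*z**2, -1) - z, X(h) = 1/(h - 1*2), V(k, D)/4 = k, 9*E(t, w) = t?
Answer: 25/72 ≈ 0.34722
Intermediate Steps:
E(t, w) = t/9
V(k, D) = 4*k
c = -1/3 (c = (1/9)*(-3) = -1/3 ≈ -0.33333)
X(h) = 1/(-2 + h) (X(h) = 1/(h - 2) = 1/(-2 + h))
H(z) = -z - 8*z**2 (H(z) = 4*(-2*z**2) - z = -8*z**2 - z = -z - 8*z**2)
N(-8, b(X(3), 0))*H(c) = (5/(-8))*(-(-1 - 8*(-1/3))/3) = (5*(-1/8))*(-(-1 + 8/3)/3) = -(-5)*5/(24*3) = -5/8*(-5/9) = 25/72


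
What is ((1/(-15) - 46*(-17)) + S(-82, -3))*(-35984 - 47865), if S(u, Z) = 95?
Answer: -1102949746/15 ≈ -7.3530e+7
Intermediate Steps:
((1/(-15) - 46*(-17)) + S(-82, -3))*(-35984 - 47865) = ((1/(-15) - 46*(-17)) + 95)*(-35984 - 47865) = ((-1/15 + 782) + 95)*(-83849) = (11729/15 + 95)*(-83849) = (13154/15)*(-83849) = -1102949746/15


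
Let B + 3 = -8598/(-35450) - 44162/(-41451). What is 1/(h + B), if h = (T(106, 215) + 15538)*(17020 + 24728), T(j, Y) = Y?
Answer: 734718975/483192520250842274 ≈ 1.5206e-9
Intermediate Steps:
B = -1243187626/734718975 (B = -3 + (-8598/(-35450) - 44162/(-41451)) = -3 + (-8598*(-1/35450) - 44162*(-1/41451)) = -3 + (4299/17725 + 44162/41451) = -3 + 960969299/734718975 = -1243187626/734718975 ≈ -1.6921)
h = 657656244 (h = (215 + 15538)*(17020 + 24728) = 15753*41748 = 657656244)
1/(h + B) = 1/(657656244 - 1243187626/734718975) = 1/(483192520250842274/734718975) = 734718975/483192520250842274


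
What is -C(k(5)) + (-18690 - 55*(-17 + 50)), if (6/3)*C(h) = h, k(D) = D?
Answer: -41015/2 ≈ -20508.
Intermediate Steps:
C(h) = h/2
-C(k(5)) + (-18690 - 55*(-17 + 50)) = -5/2 + (-18690 - 55*(-17 + 50)) = -1*5/2 + (-18690 - 55*33) = -5/2 + (-18690 - 1815) = -5/2 - 20505 = -41015/2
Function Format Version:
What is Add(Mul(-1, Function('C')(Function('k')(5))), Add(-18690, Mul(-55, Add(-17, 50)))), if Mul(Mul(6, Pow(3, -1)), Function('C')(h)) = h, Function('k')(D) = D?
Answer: Rational(-41015, 2) ≈ -20508.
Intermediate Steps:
Function('C')(h) = Mul(Rational(1, 2), h)
Add(Mul(-1, Function('C')(Function('k')(5))), Add(-18690, Mul(-55, Add(-17, 50)))) = Add(Mul(-1, Mul(Rational(1, 2), 5)), Add(-18690, Mul(-55, Add(-17, 50)))) = Add(Mul(-1, Rational(5, 2)), Add(-18690, Mul(-55, 33))) = Add(Rational(-5, 2), Add(-18690, -1815)) = Add(Rational(-5, 2), -20505) = Rational(-41015, 2)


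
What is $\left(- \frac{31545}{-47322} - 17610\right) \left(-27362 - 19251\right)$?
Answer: $\frac{4315891843375}{5258} \approx 8.2082 \cdot 10^{8}$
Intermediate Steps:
$\left(- \frac{31545}{-47322} - 17610\right) \left(-27362 - 19251\right) = \left(\left(-31545\right) \left(- \frac{1}{47322}\right) - 17610\right) \left(-46613\right) = \left(\frac{3505}{5258} - 17610\right) \left(-46613\right) = \left(- \frac{92589875}{5258}\right) \left(-46613\right) = \frac{4315891843375}{5258}$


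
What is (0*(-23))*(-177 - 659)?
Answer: 0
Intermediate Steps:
(0*(-23))*(-177 - 659) = 0*(-836) = 0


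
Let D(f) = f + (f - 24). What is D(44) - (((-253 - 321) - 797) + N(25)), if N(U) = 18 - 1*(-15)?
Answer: 1402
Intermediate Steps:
N(U) = 33 (N(U) = 18 + 15 = 33)
D(f) = -24 + 2*f (D(f) = f + (-24 + f) = -24 + 2*f)
D(44) - (((-253 - 321) - 797) + N(25)) = (-24 + 2*44) - (((-253 - 321) - 797) + 33) = (-24 + 88) - ((-574 - 797) + 33) = 64 - (-1371 + 33) = 64 - 1*(-1338) = 64 + 1338 = 1402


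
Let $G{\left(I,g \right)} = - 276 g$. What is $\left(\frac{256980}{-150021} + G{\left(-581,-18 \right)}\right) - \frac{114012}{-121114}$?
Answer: $\frac{71289706714}{14352009} \approx 4967.2$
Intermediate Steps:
$\left(\frac{256980}{-150021} + G{\left(-581,-18 \right)}\right) - \frac{114012}{-121114} = \left(\frac{256980}{-150021} - -4968\right) - \frac{114012}{-121114} = \left(256980 \left(- \frac{1}{150021}\right) + 4968\right) - - \frac{57006}{60557} = \left(- \frac{85660}{50007} + 4968\right) + \frac{57006}{60557} = \frac{248349116}{50007} + \frac{57006}{60557} = \frac{71289706714}{14352009}$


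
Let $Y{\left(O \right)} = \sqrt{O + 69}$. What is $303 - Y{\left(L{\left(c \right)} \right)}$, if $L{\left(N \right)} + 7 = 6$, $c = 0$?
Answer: $303 - 2 \sqrt{17} \approx 294.75$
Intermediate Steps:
$L{\left(N \right)} = -1$ ($L{\left(N \right)} = -7 + 6 = -1$)
$Y{\left(O \right)} = \sqrt{69 + O}$
$303 - Y{\left(L{\left(c \right)} \right)} = 303 - \sqrt{69 - 1} = 303 - \sqrt{68} = 303 - 2 \sqrt{17}$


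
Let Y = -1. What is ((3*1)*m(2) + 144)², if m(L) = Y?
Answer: 19881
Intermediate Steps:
m(L) = -1
((3*1)*m(2) + 144)² = ((3*1)*(-1) + 144)² = (3*(-1) + 144)² = (-3 + 144)² = 141² = 19881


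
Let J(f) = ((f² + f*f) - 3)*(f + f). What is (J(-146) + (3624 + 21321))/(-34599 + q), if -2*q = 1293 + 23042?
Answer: 24845446/93533 ≈ 265.63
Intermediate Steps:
q = -24335/2 (q = -(1293 + 23042)/2 = -½*24335 = -24335/2 ≈ -12168.)
J(f) = 2*f*(-3 + 2*f²) (J(f) = ((f² + f²) - 3)*(2*f) = (2*f² - 3)*(2*f) = (-3 + 2*f²)*(2*f) = 2*f*(-3 + 2*f²))
(J(-146) + (3624 + 21321))/(-34599 + q) = ((-6*(-146) + 4*(-146)³) + (3624 + 21321))/(-34599 - 24335/2) = ((876 + 4*(-3112136)) + 24945)/(-93533/2) = ((876 - 12448544) + 24945)*(-2/93533) = (-12447668 + 24945)*(-2/93533) = -12422723*(-2/93533) = 24845446/93533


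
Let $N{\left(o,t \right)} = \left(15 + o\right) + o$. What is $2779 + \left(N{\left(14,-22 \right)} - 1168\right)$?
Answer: $1654$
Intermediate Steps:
$N{\left(o,t \right)} = 15 + 2 o$
$2779 + \left(N{\left(14,-22 \right)} - 1168\right) = 2779 + \left(\left(15 + 2 \cdot 14\right) - 1168\right) = 2779 + \left(\left(15 + 28\right) - 1168\right) = 2779 + \left(43 - 1168\right) = 2779 - 1125 = 1654$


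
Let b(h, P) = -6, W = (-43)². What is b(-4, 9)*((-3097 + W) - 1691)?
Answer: 17634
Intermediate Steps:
W = 1849
b(-4, 9)*((-3097 + W) - 1691) = -6*((-3097 + 1849) - 1691) = -6*(-1248 - 1691) = -6*(-2939) = 17634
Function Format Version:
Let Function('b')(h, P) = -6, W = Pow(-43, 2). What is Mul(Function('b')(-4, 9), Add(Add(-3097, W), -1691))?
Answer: 17634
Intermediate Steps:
W = 1849
Mul(Function('b')(-4, 9), Add(Add(-3097, W), -1691)) = Mul(-6, Add(Add(-3097, 1849), -1691)) = Mul(-6, Add(-1248, -1691)) = Mul(-6, -2939) = 17634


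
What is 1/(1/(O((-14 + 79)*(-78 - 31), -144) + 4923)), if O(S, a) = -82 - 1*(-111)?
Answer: 4952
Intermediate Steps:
O(S, a) = 29 (O(S, a) = -82 + 111 = 29)
1/(1/(O((-14 + 79)*(-78 - 31), -144) + 4923)) = 1/(1/(29 + 4923)) = 1/(1/4952) = 4952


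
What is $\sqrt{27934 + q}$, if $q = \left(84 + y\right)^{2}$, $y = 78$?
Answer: $\sqrt{54178} \approx 232.76$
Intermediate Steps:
$q = 26244$ ($q = \left(84 + 78\right)^{2} = 162^{2} = 26244$)
$\sqrt{27934 + q} = \sqrt{27934 + 26244} = \sqrt{54178}$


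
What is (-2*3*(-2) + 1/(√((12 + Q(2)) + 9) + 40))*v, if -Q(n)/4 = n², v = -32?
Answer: -122752/319 + 32*√5/1595 ≈ -384.76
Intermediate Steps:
Q(n) = -4*n²
(-2*3*(-2) + 1/(√((12 + Q(2)) + 9) + 40))*v = (-2*3*(-2) + 1/(√((12 - 4*2²) + 9) + 40))*(-32) = (-6*(-2) + 1/(√((12 - 4*4) + 9) + 40))*(-32) = (12 + 1/(√((12 - 16) + 9) + 40))*(-32) = (12 + 1/(√(-4 + 9) + 40))*(-32) = (12 + 1/(√5 + 40))*(-32) = (12 + 1/(40 + √5))*(-32) = -384 - 32/(40 + √5)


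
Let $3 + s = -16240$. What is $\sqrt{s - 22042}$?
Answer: $i \sqrt{38285} \approx 195.67 i$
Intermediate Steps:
$s = -16243$ ($s = -3 - 16240 = -16243$)
$\sqrt{s - 22042} = \sqrt{-16243 - 22042} = \sqrt{-38285} = i \sqrt{38285}$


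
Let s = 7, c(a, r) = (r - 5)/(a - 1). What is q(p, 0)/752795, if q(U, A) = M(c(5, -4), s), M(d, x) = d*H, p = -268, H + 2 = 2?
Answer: 0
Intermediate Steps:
H = 0 (H = -2 + 2 = 0)
c(a, r) = (-5 + r)/(-1 + a)
M(d, x) = 0 (M(d, x) = d*0 = 0)
q(U, A) = 0
q(p, 0)/752795 = 0/752795 = 0*(1/752795) = 0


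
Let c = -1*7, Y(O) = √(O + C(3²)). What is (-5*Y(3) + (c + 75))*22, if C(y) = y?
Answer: 1496 - 220*√3 ≈ 1114.9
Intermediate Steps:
Y(O) = √(9 + O) (Y(O) = √(O + 3²) = √(O + 9) = √(9 + O))
c = -7
(-5*Y(3) + (c + 75))*22 = (-5*√(9 + 3) + (-7 + 75))*22 = (-10*√3 + 68)*22 = (68 - 10*√3)*22 = 1496 - 220*√3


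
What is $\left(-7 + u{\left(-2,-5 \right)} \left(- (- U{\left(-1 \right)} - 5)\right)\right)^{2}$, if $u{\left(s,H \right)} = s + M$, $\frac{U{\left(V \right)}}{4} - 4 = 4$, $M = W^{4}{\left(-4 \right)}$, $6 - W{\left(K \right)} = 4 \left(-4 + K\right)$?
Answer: $5952114939302401$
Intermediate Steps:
$W{\left(K \right)} = 22 - 4 K$ ($W{\left(K \right)} = 6 - 4 \left(-4 + K\right) = 6 - \left(-16 + 4 K\right) = 22 - 4 K$)
$M = 2085136$ ($M = \left(22 - -16\right)^{4} = \left(22 + 16\right)^{4} = 38^{4} = 2085136$)
$U{\left(V \right)} = 32$ ($U{\left(V \right)} = 16 + 4 \cdot 4 = 16 + 16 = 32$)
$u{\left(s,H \right)} = 2085136 + s$ ($u{\left(s,H \right)} = s + 2085136 = 2085136 + s$)
$\left(-7 + u{\left(-2,-5 \right)} \left(- (- U{\left(-1 \right)} - 5)\right)\right)^{2} = \left(-7 + \left(2085136 - 2\right) \left(- (\left(-1\right) 32 - 5)\right)\right)^{2} = \left(-7 + 2085134 \left(- (-32 - 5)\right)\right)^{2} = \left(-7 + 2085134 \left(\left(-1\right) \left(-37\right)\right)\right)^{2} = \left(-7 + 2085134 \cdot 37\right)^{2} = \left(-7 + 77149958\right)^{2} = 77149951^{2} = 5952114939302401$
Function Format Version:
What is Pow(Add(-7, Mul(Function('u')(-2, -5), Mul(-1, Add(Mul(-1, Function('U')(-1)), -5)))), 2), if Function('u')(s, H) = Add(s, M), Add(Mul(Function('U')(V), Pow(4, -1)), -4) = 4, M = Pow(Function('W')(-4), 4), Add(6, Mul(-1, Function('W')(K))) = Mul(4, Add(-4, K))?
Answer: 5952114939302401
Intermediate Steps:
Function('W')(K) = Add(22, Mul(-4, K)) (Function('W')(K) = Add(6, Mul(-1, Mul(4, Add(-4, K)))) = Add(6, Mul(-1, Add(-16, Mul(4, K)))) = Add(6, Add(16, Mul(-4, K))) = Add(22, Mul(-4, K)))
M = 2085136 (M = Pow(Add(22, Mul(-4, -4)), 4) = Pow(Add(22, 16), 4) = Pow(38, 4) = 2085136)
Function('U')(V) = 32 (Function('U')(V) = Add(16, Mul(4, 4)) = Add(16, 16) = 32)
Function('u')(s, H) = Add(2085136, s) (Function('u')(s, H) = Add(s, 2085136) = Add(2085136, s))
Pow(Add(-7, Mul(Function('u')(-2, -5), Mul(-1, Add(Mul(-1, Function('U')(-1)), -5)))), 2) = Pow(Add(-7, Mul(Add(2085136, -2), Mul(-1, Add(Mul(-1, 32), -5)))), 2) = Pow(Add(-7, Mul(2085134, Mul(-1, Add(-32, -5)))), 2) = Pow(Add(-7, Mul(2085134, Mul(-1, -37))), 2) = Pow(Add(-7, Mul(2085134, 37)), 2) = Pow(Add(-7, 77149958), 2) = Pow(77149951, 2) = 5952114939302401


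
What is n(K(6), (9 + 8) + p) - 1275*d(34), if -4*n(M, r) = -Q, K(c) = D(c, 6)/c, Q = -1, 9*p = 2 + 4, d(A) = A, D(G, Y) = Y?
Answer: -173401/4 ≈ -43350.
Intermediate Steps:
p = 2/3 (p = (2 + 4)/9 = (1/9)*6 = 2/3 ≈ 0.66667)
K(c) = 6/c
n(M, r) = -1/4 (n(M, r) = -(-1)*(-1)/4 = -1/4*1 = -1/4)
n(K(6), (9 + 8) + p) - 1275*d(34) = -1/4 - 1275*34 = -1/4 - 43350 = -173401/4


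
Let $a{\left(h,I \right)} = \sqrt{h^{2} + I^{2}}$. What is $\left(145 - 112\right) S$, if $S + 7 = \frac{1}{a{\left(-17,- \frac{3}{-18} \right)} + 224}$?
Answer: $- \frac{414593949}{1795931} - \frac{198 \sqrt{10405}}{1795931} \approx -230.86$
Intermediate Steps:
$a{\left(h,I \right)} = \sqrt{I^{2} + h^{2}}$
$S = -7 + \frac{1}{224 + \frac{\sqrt{10405}}{6}}$ ($S = -7 + \frac{1}{\sqrt{\left(- \frac{3}{-18}\right)^{2} + \left(-17\right)^{2}} + 224} = -7 + \frac{1}{\sqrt{\left(\left(-3\right) \left(- \frac{1}{18}\right)\right)^{2} + 289} + 224} = -7 + \frac{1}{\sqrt{\left(\frac{1}{6}\right)^{2} + 289} + 224} = -7 + \frac{1}{\sqrt{\frac{1}{36} + 289} + 224} = -7 + \frac{1}{\sqrt{\frac{10405}{36}} + 224} = -7 + \frac{1}{\frac{\sqrt{10405}}{6} + 224} = -7 + \frac{1}{224 + \frac{\sqrt{10405}}{6}} \approx -6.9958$)
$\left(145 - 112\right) S = \left(145 - 112\right) \left(- \frac{12563453}{1795931} - \frac{6 \sqrt{10405}}{1795931}\right) = 33 \left(- \frac{12563453}{1795931} - \frac{6 \sqrt{10405}}{1795931}\right) = - \frac{414593949}{1795931} - \frac{198 \sqrt{10405}}{1795931}$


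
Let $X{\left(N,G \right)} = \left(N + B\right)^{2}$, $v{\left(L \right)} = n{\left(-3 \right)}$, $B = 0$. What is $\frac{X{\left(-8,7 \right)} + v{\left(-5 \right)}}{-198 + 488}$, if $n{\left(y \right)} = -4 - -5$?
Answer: $\frac{13}{58} \approx 0.22414$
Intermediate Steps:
$n{\left(y \right)} = 1$ ($n{\left(y \right)} = -4 + 5 = 1$)
$v{\left(L \right)} = 1$
$X{\left(N,G \right)} = N^{2}$ ($X{\left(N,G \right)} = \left(N + 0\right)^{2} = N^{2}$)
$\frac{X{\left(-8,7 \right)} + v{\left(-5 \right)}}{-198 + 488} = \frac{\left(-8\right)^{2} + 1}{-198 + 488} = \frac{64 + 1}{290} = 65 \cdot \frac{1}{290} = \frac{13}{58}$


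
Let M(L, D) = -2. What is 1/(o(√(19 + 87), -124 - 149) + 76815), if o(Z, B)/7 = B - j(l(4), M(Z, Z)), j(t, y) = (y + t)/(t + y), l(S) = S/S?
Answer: 1/74897 ≈ 1.3352e-5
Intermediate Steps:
l(S) = 1
j(t, y) = 1 (j(t, y) = (t + y)/(t + y) = 1)
o(Z, B) = -7 + 7*B (o(Z, B) = 7*(B - 1*1) = 7*(B - 1) = 7*(-1 + B) = -7 + 7*B)
1/(o(√(19 + 87), -124 - 149) + 76815) = 1/((-7 + 7*(-124 - 149)) + 76815) = 1/((-7 + 7*(-273)) + 76815) = 1/((-7 - 1911) + 76815) = 1/(-1918 + 76815) = 1/74897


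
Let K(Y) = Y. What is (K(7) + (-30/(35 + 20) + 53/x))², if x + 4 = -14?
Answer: 483025/39204 ≈ 12.321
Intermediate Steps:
x = -18 (x = -4 - 14 = -18)
(K(7) + (-30/(35 + 20) + 53/x))² = (7 + (-30/(35 + 20) + 53/(-18)))² = (7 + (-30/55 + 53*(-1/18)))² = (7 + (-30*1/55 - 53/18))² = (7 + (-6/11 - 53/18))² = (7 - 691/198)² = (695/198)² = 483025/39204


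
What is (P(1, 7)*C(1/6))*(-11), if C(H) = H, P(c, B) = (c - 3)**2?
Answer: -22/3 ≈ -7.3333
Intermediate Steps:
P(c, B) = (-3 + c)**2
(P(1, 7)*C(1/6))*(-11) = ((-3 + 1)**2/6)*(-11) = ((-2)**2*(1/6))*(-11) = (4*(1/6))*(-11) = (2/3)*(-11) = -22/3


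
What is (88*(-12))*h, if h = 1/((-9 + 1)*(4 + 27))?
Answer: 132/31 ≈ 4.2581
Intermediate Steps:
h = -1/248 (h = 1/(-8*31) = 1/(-248) = -1/248 ≈ -0.0040323)
(88*(-12))*h = (88*(-12))*(-1/248) = -1056*(-1/248) = 132/31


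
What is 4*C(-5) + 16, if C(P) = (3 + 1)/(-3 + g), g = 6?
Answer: 64/3 ≈ 21.333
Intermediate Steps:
C(P) = 4/3 (C(P) = (3 + 1)/(-3 + 6) = 4/3)
4*C(-5) + 16 = 4*(4/3) + 16 = 16/3 + 16 = 64/3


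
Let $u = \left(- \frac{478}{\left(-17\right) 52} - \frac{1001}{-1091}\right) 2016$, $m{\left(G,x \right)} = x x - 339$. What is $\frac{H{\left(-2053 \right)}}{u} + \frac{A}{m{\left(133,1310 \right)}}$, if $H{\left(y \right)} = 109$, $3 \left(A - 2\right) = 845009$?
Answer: $\frac{244745617503979}{1216159754897808} \approx 0.20124$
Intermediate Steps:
$A = \frac{845015}{3}$ ($A = 2 + \frac{1}{3} \cdot 845009 = 2 + \frac{845009}{3} = \frac{845015}{3} \approx 2.8167 \cdot 10^{5}$)
$m{\left(G,x \right)} = -339 + x^{2}$ ($m{\left(G,x \right)} = x^{2} - 339 = -339 + x^{2}$)
$u = \frac{708816528}{241111}$ ($u = \left(- \frac{478}{-884} - - \frac{1001}{1091}\right) 2016 = \left(\left(-478\right) \left(- \frac{1}{884}\right) + \frac{1001}{1091}\right) 2016 = \left(\frac{239}{442} + \frac{1001}{1091}\right) 2016 = \frac{703191}{482222} \cdot 2016 = \frac{708816528}{241111} \approx 2939.8$)
$\frac{H{\left(-2053 \right)}}{u} + \frac{A}{m{\left(133,1310 \right)}} = \frac{109}{\frac{708816528}{241111}} + \frac{845015}{3 \left(-339 + 1310^{2}\right)} = 109 \cdot \frac{241111}{708816528} + \frac{845015}{3 \left(-339 + 1716100\right)} = \frac{26281099}{708816528} + \frac{845015}{3 \cdot 1715761} = \frac{26281099}{708816528} + \frac{845015}{3} \cdot \frac{1}{1715761} = \frac{26281099}{708816528} + \frac{845015}{5147283} = \frac{244745617503979}{1216159754897808}$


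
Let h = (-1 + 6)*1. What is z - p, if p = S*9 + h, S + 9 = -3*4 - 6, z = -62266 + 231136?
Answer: 169108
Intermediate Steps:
h = 5 (h = 5*1 = 5)
z = 168870
S = -27 (S = -9 + (-3*4 - 6) = -9 + (-12 - 6) = -9 - 18 = -27)
p = -238 (p = -27*9 + 5 = -243 + 5 = -238)
z - p = 168870 - 1*(-238) = 168870 + 238 = 169108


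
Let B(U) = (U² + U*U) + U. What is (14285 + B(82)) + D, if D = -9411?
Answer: 18404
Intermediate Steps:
B(U) = U + 2*U² (B(U) = (U² + U²) + U = 2*U² + U = U + 2*U²)
(14285 + B(82)) + D = (14285 + 82*(1 + 2*82)) - 9411 = (14285 + 82*(1 + 164)) - 9411 = (14285 + 82*165) - 9411 = (14285 + 13530) - 9411 = 27815 - 9411 = 18404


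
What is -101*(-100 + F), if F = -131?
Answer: 23331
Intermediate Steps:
-101*(-100 + F) = -101*(-100 - 131) = -101*(-231) = 23331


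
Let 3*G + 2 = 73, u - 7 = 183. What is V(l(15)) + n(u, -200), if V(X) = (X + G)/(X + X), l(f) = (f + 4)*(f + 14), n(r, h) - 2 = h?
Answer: -326432/1653 ≈ -197.48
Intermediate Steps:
u = 190 (u = 7 + 183 = 190)
n(r, h) = 2 + h
G = 71/3 (G = -⅔ + (⅓)*73 = -⅔ + 73/3 = 71/3 ≈ 23.667)
l(f) = (4 + f)*(14 + f)
V(X) = (71/3 + X)/(2*X) (V(X) = (X + 71/3)/(X + X) = (71/3 + X)/((2*X)) = (71/3 + X)*(1/(2*X)) = (71/3 + X)/(2*X))
V(l(15)) + n(u, -200) = (71 + 3*(56 + 15² + 18*15))/(6*(56 + 15² + 18*15)) + (2 - 200) = (71 + 3*(56 + 225 + 270))/(6*(56 + 225 + 270)) - 198 = (⅙)*(71 + 3*551)/551 - 198 = (⅙)*(1/551)*(71 + 1653) - 198 = (⅙)*(1/551)*1724 - 198 = 862/1653 - 198 = -326432/1653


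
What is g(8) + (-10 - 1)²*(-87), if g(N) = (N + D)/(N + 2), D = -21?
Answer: -105283/10 ≈ -10528.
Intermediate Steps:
g(N) = (-21 + N)/(2 + N) (g(N) = (N - 21)/(N + 2) = (-21 + N)/(2 + N))
g(8) + (-10 - 1)²*(-87) = (-21 + 8)/(2 + 8) + (-10 - 1)²*(-87) = -13/10 + (-11)²*(-87) = (⅒)*(-13) + 121*(-87) = -13/10 - 10527 = -105283/10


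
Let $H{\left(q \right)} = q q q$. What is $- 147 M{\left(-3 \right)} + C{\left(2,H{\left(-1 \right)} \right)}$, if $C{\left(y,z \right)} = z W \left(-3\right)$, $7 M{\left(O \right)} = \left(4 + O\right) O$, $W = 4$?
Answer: $75$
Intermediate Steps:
$H{\left(q \right)} = q^{3}$ ($H{\left(q \right)} = q^{2} q = q^{3}$)
$M{\left(O \right)} = \frac{O \left(4 + O\right)}{7}$ ($M{\left(O \right)} = \frac{\left(4 + O\right) O}{7} = \frac{O \left(4 + O\right)}{7}$)
$C{\left(y,z \right)} = - 12 z$ ($C{\left(y,z \right)} = z 4 \left(-3\right) = 4 z \left(-3\right) = - 12 z$)
$- 147 M{\left(-3 \right)} + C{\left(2,H{\left(-1 \right)} \right)} = - 147 \cdot \frac{1}{7} \left(-3\right) \left(4 - 3\right) - 12 \left(-1\right)^{3} = - 147 \cdot \frac{1}{7} \left(-3\right) 1 - -12 = \left(-147\right) \left(- \frac{3}{7}\right) + 12 = 63 + 12 = 75$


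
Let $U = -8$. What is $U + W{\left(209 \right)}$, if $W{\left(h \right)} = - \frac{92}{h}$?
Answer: $- \frac{1764}{209} \approx -8.4402$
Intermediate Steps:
$U + W{\left(209 \right)} = -8 - \frac{92}{209} = - \frac{1764}{209}$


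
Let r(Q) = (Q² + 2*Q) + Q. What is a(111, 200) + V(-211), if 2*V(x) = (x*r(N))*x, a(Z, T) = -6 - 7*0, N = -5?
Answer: 222599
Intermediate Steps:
a(Z, T) = -6 (a(Z, T) = -6 + 0 = -6)
r(Q) = Q² + 3*Q
V(x) = 5*x² (V(x) = ((x*(-5*(3 - 5)))*x)/2 = ((x*(-5*(-2)))*x)/2 = ((x*10)*x)/2 = ((10*x)*x)/2 = (10*x²)/2 = 5*x²)
a(111, 200) + V(-211) = -6 + 5*(-211)² = -6 + 5*44521 = -6 + 222605 = 222599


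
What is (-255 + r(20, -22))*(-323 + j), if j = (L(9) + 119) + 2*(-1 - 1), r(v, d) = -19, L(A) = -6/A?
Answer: 171524/3 ≈ 57175.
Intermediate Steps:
j = 343/3 (j = (-6/9 + 119) + 2*(-1 - 1) = (-6*⅑ + 119) + 2*(-2) = (-⅔ + 119) - 4 = 355/3 - 4 = 343/3 ≈ 114.33)
(-255 + r(20, -22))*(-323 + j) = (-255 - 19)*(-323 + 343/3) = -274*(-626/3) = 171524/3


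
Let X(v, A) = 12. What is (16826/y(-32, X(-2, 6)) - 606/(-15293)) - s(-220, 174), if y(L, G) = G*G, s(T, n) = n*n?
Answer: -33208078855/1101096 ≈ -30159.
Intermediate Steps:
s(T, n) = n**2
y(L, G) = G**2
(16826/y(-32, X(-2, 6)) - 606/(-15293)) - s(-220, 174) = (16826/(12**2) - 606/(-15293)) - 1*174**2 = (16826/144 - 606*(-1/15293)) - 1*30276 = (16826*(1/144) + 606/15293) - 30276 = (8413/72 + 606/15293) - 30276 = 128703641/1101096 - 30276 = -33208078855/1101096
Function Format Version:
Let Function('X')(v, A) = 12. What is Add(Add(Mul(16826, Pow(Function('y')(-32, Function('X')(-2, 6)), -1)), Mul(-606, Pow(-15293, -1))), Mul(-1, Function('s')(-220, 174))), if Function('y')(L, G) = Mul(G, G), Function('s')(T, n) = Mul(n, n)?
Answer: Rational(-33208078855, 1101096) ≈ -30159.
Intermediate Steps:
Function('s')(T, n) = Pow(n, 2)
Function('y')(L, G) = Pow(G, 2)
Add(Add(Mul(16826, Pow(Function('y')(-32, Function('X')(-2, 6)), -1)), Mul(-606, Pow(-15293, -1))), Mul(-1, Function('s')(-220, 174))) = Add(Add(Mul(16826, Pow(Pow(12, 2), -1)), Mul(-606, Pow(-15293, -1))), Mul(-1, Pow(174, 2))) = Add(Add(Mul(16826, Pow(144, -1)), Mul(-606, Rational(-1, 15293))), Mul(-1, 30276)) = Add(Add(Mul(16826, Rational(1, 144)), Rational(606, 15293)), -30276) = Add(Add(Rational(8413, 72), Rational(606, 15293)), -30276) = Add(Rational(128703641, 1101096), -30276) = Rational(-33208078855, 1101096)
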